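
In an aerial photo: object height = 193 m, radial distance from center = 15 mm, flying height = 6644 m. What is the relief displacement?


d = h * r / H = 193 * 15 / 6644 = 0.44 mm

0.44 mm


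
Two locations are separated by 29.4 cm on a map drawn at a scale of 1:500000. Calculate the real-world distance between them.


ground = 29.4 cm * 500000 / 100 = 147000.0 m = 147.0 km

147.0 km


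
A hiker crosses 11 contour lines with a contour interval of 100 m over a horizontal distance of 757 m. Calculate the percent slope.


elevation change = 11 * 100 = 1100 m
slope = 1100 / 757 * 100 = 145.3%

145.3%


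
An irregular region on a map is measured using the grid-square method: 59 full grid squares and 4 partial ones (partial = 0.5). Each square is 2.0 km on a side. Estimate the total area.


effective squares = 59 + 4 * 0.5 = 61.0
area = 61.0 * 4.0 = 244.0 km^2

244.0 km^2


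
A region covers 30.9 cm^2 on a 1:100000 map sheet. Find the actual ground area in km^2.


ground_area = 30.9 * (100000/100)^2 = 30900000.0 m^2 = 30.9 km^2

30.9 km^2


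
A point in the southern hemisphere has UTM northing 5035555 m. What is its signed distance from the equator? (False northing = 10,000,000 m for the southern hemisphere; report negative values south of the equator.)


For southern: actual = 5035555 - 10000000 = -4964445 m

-4964445 m


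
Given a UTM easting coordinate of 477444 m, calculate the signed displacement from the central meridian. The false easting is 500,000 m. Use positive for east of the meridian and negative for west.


displacement = 477444 - 500000 = -22556 m

-22556 m


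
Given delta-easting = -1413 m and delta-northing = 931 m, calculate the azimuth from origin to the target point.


az = atan2(-1413, 931) = -56.6 deg
adjusted to 0-360: 303.4 degrees

303.4 degrees


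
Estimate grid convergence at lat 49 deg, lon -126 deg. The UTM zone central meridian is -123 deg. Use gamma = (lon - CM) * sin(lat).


gamma = (-126 - -123) * sin(49) = -3 * 0.75471 = -2.264 degrees

-2.264 degrees


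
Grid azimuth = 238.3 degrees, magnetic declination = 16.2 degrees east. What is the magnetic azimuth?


magnetic azimuth = grid azimuth - declination (east +ve)
mag_az = 238.3 - 16.2 = 222.1 degrees

222.1 degrees


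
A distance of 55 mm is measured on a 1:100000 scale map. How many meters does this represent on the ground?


ground = 55 mm * 100000 / 1000 = 5500.0 m

5500.0 m


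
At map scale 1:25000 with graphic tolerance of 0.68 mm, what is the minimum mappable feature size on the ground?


ground = 0.68 mm * 25000 / 1000 = 17.0 m

17.0 m


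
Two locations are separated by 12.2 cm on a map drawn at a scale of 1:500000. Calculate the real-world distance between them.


ground = 12.2 cm * 500000 / 100 = 61000.0 m = 61.0 km

61.0 km


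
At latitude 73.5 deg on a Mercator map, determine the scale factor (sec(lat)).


SF = 1 / cos(73.5) = 1 / 0.284015 = 3.521

3.521


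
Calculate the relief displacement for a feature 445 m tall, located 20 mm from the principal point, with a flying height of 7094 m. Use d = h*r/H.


d = h * r / H = 445 * 20 / 7094 = 1.25 mm

1.25 mm


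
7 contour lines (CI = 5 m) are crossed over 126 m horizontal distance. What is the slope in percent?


elevation change = 7 * 5 = 35 m
slope = 35 / 126 * 100 = 27.8%

27.8%


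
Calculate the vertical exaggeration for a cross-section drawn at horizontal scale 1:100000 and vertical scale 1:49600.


VE = horizontal_scale / vertical_scale = 100000 / 49600 ≈ 2.0

2.0x


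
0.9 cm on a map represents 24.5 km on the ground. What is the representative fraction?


ground = 24.5 km = 2450000 cm; RF denominator = ground / map = 2450000 / 0.9 ≈ 2722222; RF = 1:2722222

1:2722222


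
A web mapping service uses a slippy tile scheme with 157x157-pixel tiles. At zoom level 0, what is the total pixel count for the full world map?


tiles per axis = 2^0 = 1
total tiles = 1^2 = 1
pixels per axis = 1 * 157 = 157
total pixels = 157^2 = 24649

24649 pixels


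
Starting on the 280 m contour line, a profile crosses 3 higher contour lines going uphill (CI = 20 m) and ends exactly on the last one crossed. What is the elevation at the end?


elevation = 280 + 3 * 20 = 340 m

340 m


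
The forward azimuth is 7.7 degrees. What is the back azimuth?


back azimuth = (7.7 + 180) mod 360 = 187.7 degrees

187.7 degrees


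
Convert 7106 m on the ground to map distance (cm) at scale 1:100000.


map_cm = 7106 * 100 / 100000 = 7.106 cm ≈ 7.11 cm

7.11 cm


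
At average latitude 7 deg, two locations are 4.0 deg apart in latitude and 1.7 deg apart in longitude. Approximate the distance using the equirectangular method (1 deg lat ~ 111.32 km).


dlat_km = 4.0 * 111.32 = 445.28
dlon_km = 1.7 * 111.32 * cos(7) ≈ 187.833
dist = sqrt(445.28^2 + 187.833^2) ≈ 483.3 km

483.3 km


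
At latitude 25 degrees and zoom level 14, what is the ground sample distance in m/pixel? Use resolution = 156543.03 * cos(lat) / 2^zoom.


res = 156543.03 * cos(25) / 2^14 = 156543.03 * 0.90630779 / 16384 = 8.66 m/pixel

8.66 m/pixel


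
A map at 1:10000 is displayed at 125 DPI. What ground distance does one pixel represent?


pixel_cm = 2.54 / 125 = 0.02032 cm
ground = pixel_cm * 10000 / 100 = 2.54 * 10000 / (125 * 100) = 25400 / 12500 ≈ 2.03 m

2.03 m


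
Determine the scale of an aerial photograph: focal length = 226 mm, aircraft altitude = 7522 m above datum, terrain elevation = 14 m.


scale = f / (H - h) = 226 mm / 7508 m = 226 / 7508000 = 1:33221

1:33221


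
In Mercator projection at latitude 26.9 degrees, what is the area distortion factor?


area_distortion = 1/cos^2(26.9) = 1.257

1.257


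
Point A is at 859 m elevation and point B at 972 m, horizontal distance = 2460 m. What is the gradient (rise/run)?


gradient = (972 - 859) / 2460 = 113 / 2460 = 0.0459

0.0459


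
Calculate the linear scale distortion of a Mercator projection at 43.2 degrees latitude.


SF = 1 / cos(43.2) = 1 / 0.728969 = 1.372

1.372


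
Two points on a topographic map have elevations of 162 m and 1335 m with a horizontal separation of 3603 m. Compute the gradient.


gradient = (1335 - 162) / 3603 = 1173 / 3603 = 0.3256

0.3256


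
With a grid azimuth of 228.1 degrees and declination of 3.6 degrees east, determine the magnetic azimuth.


magnetic azimuth = grid azimuth - declination (east +ve)
mag_az = 228.1 - 3.6 = 224.5 degrees

224.5 degrees


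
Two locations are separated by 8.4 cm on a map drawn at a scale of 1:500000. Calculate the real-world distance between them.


ground = 8.4 cm * 500000 / 100 = 42000.0 m = 42.0 km

42.0 km


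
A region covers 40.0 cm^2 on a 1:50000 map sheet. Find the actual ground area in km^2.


ground_area = 40.0 * (50000/100)^2 = 10000000.0 m^2 = 10.0 km^2

10.0 km^2


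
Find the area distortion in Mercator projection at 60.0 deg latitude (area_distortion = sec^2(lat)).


area_distortion = 1/cos^2(60.0) = 4.0

4.0


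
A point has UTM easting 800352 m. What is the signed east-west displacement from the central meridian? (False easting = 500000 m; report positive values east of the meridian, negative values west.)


displacement = 800352 - 500000 = 300352 m

300352 m


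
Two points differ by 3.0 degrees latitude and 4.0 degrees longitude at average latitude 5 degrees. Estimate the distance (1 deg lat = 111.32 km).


dlat_km = 3.0 * 111.32 = 333.96
dlon_km = 4.0 * 111.32 * cos(5) ≈ 443.586
dist = sqrt(333.96^2 + 443.586^2) ≈ 555.2 km

555.2 km


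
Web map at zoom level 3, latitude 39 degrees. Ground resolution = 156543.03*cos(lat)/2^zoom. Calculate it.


res = 156543.03 * cos(39) / 2^3 = 156543.03 * 0.77714596 / 8 = 15207.1 m/pixel

15207.1 m/pixel


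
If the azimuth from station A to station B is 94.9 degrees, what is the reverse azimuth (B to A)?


back azimuth = (94.9 + 180) mod 360 = 274.9 degrees

274.9 degrees


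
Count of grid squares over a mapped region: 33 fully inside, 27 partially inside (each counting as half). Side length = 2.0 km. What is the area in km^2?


effective squares = 33 + 27 * 0.5 = 46.5
area = 46.5 * 4.0 = 186.0 km^2

186.0 km^2


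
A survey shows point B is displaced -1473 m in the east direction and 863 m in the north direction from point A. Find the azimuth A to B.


az = atan2(-1473, 863) = -59.6 deg
adjusted to 0-360: 300.4 degrees

300.4 degrees


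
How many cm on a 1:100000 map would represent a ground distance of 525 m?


map_cm = 525 * 100 / 100000 = 0.525 cm ≈ 0.53 cm

0.53 cm


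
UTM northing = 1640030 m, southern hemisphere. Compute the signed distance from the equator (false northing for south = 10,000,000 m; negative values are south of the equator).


For southern: actual = 1640030 - 10000000 = -8359970 m

-8359970 m


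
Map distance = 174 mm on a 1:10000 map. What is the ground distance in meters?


ground = 174 mm * 10000 / 1000 = 1740.0 m

1740.0 m


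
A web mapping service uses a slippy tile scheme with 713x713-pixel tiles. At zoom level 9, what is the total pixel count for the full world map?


tiles per axis = 2^9 = 512
total tiles = 512^2 = 262144
pixels per axis = 512 * 713 = 365056
total pixels = 365056^2 = 133265883136

133265883136 pixels


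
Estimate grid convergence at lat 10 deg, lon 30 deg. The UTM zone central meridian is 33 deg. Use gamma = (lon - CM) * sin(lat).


gamma = (30 - 33) * sin(10) = -3 * 0.173648 = -0.521 degrees

-0.521 degrees


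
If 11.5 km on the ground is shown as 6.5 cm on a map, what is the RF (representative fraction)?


ground = 11.5 km = 1150000 cm; RF denominator = ground / map = 1150000 / 6.5 ≈ 176923; RF = 1:176923

1:176923


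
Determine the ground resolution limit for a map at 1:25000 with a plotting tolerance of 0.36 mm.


ground = 0.36 mm * 25000 / 1000 = 9.0 m

9.0 m


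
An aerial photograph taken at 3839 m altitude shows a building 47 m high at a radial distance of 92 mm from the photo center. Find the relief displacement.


d = h * r / H = 47 * 92 / 3839 = 1.13 mm

1.13 mm


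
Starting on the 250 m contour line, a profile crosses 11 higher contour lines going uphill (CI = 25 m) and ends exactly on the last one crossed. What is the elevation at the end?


elevation = 250 + 11 * 25 = 525 m

525 m


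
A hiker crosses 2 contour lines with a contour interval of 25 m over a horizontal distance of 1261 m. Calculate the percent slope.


elevation change = 2 * 25 = 50 m
slope = 50 / 1261 * 100 = 4.0%

4.0%


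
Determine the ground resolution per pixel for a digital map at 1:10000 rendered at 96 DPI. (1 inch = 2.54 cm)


pixel_cm = 2.54 / 96 ≈ 0.026458 cm
ground = pixel_cm * 10000 / 100 = 2.54 * 10000 / (96 * 100) = 25400 / 9600 ≈ 2.65 m

2.65 m


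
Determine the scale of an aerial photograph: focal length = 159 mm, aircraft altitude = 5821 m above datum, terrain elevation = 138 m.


scale = f / (H - h) = 159 mm / 5683 m = 159 / 5683000 = 1:35742

1:35742


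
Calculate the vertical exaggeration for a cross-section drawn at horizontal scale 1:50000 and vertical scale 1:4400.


VE = horizontal_scale / vertical_scale = 50000 / 4400 ≈ 11.4

11.4x


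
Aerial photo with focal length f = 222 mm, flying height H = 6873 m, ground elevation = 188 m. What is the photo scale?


scale = f / (H - h) = 222 mm / 6685 m = 222 / 6685000 = 1:30113

1:30113


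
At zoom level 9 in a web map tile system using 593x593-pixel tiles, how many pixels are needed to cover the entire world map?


tiles per axis = 2^9 = 512
total tiles = 512^2 = 262144
pixels per axis = 512 * 593 = 303616
total pixels = 303616^2 = 92182675456

92182675456 pixels


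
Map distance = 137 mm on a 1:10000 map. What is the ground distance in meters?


ground = 137 mm * 10000 / 1000 = 1370.0 m

1370.0 m


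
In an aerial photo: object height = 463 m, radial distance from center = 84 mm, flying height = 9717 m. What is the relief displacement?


d = h * r / H = 463 * 84 / 9717 = 4.0 mm

4.0 mm


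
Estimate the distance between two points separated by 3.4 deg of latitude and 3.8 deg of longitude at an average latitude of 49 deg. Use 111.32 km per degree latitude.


dlat_km = 3.4 * 111.32 = 378.488
dlon_km = 3.8 * 111.32 * cos(49) ≈ 277.523
dist = sqrt(378.488^2 + 277.523^2) ≈ 469.3 km

469.3 km


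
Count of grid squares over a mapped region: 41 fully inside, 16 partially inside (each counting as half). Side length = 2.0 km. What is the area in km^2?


effective squares = 41 + 16 * 0.5 = 49.0
area = 49.0 * 4.0 = 196.0 km^2

196.0 km^2


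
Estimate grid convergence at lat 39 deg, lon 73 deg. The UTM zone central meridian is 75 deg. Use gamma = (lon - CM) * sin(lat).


gamma = (73 - 75) * sin(39) = -2 * 0.62932 = -1.259 degrees

-1.259 degrees


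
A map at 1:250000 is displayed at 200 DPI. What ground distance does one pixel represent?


pixel_cm = 2.54 / 200 = 0.0127 cm
ground = pixel_cm * 250000 / 100 = 2.54 * 250000 / (200 * 100) = 635000 / 20000 = 31.75 m

31.75 m


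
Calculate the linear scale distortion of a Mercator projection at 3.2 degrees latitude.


SF = 1 / cos(3.2) = 1 / 0.998441 = 1.002

1.002


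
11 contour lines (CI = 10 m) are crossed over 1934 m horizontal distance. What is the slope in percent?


elevation change = 11 * 10 = 110 m
slope = 110 / 1934 * 100 = 5.7%

5.7%


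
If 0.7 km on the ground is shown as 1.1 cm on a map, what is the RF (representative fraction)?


ground = 0.7 km = 70000 cm; RF denominator = ground / map = 70000 / 1.1 ≈ 63636; RF = 1:63636

1:63636


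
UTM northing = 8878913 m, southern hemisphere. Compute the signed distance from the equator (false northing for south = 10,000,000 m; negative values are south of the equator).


For southern: actual = 8878913 - 10000000 = -1121087 m

-1121087 m


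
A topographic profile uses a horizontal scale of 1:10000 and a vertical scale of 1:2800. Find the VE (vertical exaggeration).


VE = horizontal_scale / vertical_scale = 10000 / 2800 ≈ 3.6

3.6x


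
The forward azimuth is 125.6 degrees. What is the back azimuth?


back azimuth = (125.6 + 180) mod 360 = 305.6 degrees

305.6 degrees


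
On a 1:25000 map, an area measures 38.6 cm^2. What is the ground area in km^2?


ground_area = 38.6 * (25000/100)^2 = 2412500.0 m^2 = 2.4125 km^2 ≈ 2.413 km^2

2.413 km^2


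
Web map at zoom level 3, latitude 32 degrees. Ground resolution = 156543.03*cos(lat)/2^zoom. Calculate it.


res = 156543.03 * cos(32) / 2^3 = 156543.03 * 0.8480481 / 8 = 16594.5 m/pixel

16594.5 m/pixel


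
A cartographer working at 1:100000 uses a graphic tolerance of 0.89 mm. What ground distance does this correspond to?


ground = 0.89 mm * 100000 / 1000 = 89.0 m

89.0 m


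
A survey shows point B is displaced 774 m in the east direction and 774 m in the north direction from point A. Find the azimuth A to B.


az = atan2(774, 774) = 45.0 deg
adjusted to 0-360: 45.0 degrees

45.0 degrees


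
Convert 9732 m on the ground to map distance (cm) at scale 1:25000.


map_cm = 9732 * 100 / 25000 = 38.928 cm ≈ 38.93 cm

38.93 cm


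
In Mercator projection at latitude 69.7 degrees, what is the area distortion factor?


area_distortion = 1/cos^2(69.7) = 8.308

8.308


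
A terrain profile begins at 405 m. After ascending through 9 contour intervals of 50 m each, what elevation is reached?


elevation = 405 + 9 * 50 = 855 m

855 m


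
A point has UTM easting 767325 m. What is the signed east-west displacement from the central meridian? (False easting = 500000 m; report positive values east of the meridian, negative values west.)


displacement = 767325 - 500000 = 267325 m

267325 m


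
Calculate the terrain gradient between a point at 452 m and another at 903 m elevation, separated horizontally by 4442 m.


gradient = (903 - 452) / 4442 = 451 / 4442 = 0.1015

0.1015


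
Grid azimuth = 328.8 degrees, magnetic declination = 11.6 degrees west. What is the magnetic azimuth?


magnetic azimuth = grid azimuth - declination (east +ve)
mag_az = 328.8 - -11.6 = 340.4 degrees

340.4 degrees


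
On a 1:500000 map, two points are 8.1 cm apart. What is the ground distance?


ground = 8.1 cm * 500000 / 100 = 40500.0 m = 40.5 km

40.5 km


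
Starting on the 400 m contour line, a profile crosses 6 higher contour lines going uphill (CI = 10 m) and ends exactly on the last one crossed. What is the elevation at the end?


elevation = 400 + 6 * 10 = 460 m

460 m


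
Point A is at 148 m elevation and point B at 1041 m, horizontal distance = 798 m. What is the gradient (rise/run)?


gradient = (1041 - 148) / 798 = 893 / 798 = 1.119

1.119


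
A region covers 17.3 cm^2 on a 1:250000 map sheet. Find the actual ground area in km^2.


ground_area = 17.3 * (250000/100)^2 = 108125000.0 m^2 = 108.125 km^2

108.125 km^2


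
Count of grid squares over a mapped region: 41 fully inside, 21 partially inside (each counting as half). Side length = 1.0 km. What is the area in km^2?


effective squares = 41 + 21 * 0.5 = 51.5
area = 51.5 * 1.0 = 51.5 km^2

51.5 km^2


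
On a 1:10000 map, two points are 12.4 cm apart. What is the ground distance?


ground = 12.4 cm * 10000 / 100 = 1240.0 m = 1.24 km

1.24 km


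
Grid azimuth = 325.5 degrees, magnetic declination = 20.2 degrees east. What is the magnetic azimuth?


magnetic azimuth = grid azimuth - declination (east +ve)
mag_az = 325.5 - 20.2 = 305.3 degrees

305.3 degrees


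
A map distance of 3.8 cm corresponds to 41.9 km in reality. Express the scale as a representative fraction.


ground = 41.9 km = 4190000 cm; RF denominator = ground / map = 4190000 / 3.8 ≈ 1102632; RF = 1:1102632

1:1102632


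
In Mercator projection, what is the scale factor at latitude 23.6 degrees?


SF = 1 / cos(23.6) = 1 / 0.916363 = 1.091

1.091


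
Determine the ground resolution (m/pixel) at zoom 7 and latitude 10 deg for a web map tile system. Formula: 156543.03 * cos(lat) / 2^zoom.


res = 156543.03 * cos(10) / 2^7 = 156543.03 * 0.98480775 / 128 = 1204.41 m/pixel

1204.41 m/pixel


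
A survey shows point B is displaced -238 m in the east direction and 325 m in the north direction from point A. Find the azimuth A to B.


az = atan2(-238, 325) = -36.2 deg
adjusted to 0-360: 323.8 degrees

323.8 degrees


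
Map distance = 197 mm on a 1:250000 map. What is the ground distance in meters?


ground = 197 mm * 250000 / 1000 = 49250.0 m

49250.0 m


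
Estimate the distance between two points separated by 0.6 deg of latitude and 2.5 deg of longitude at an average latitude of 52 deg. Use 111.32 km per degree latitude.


dlat_km = 0.6 * 111.32 = 66.792
dlon_km = 2.5 * 111.32 * cos(52) ≈ 171.339
dist = sqrt(66.792^2 + 171.339^2) ≈ 183.9 km

183.9 km


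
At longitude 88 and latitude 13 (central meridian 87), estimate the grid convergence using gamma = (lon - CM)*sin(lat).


gamma = (88 - 87) * sin(13) = 1 * 0.224951 = 0.225 degrees

0.225 degrees


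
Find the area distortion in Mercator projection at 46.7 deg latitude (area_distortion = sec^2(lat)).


area_distortion = 1/cos^2(46.7) = 2.126

2.126


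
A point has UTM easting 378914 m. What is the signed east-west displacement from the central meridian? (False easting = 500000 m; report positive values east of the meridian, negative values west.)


displacement = 378914 - 500000 = -121086 m

-121086 m


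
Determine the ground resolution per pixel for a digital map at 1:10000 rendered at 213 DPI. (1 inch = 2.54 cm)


pixel_cm = 2.54 / 213 ≈ 0.011925 cm
ground = pixel_cm * 10000 / 100 = 2.54 * 10000 / (213 * 100) = 25400 / 21300 ≈ 1.19 m

1.19 m


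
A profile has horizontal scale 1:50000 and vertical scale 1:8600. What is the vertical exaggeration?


VE = horizontal_scale / vertical_scale = 50000 / 8600 ≈ 5.8

5.8x


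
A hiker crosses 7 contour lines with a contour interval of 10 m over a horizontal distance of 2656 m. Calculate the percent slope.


elevation change = 7 * 10 = 70 m
slope = 70 / 2656 * 100 = 2.6%

2.6%


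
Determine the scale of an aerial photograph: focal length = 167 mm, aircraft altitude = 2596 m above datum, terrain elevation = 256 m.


scale = f / (H - h) = 167 mm / 2340 m = 167 / 2340000 = 1:14012

1:14012


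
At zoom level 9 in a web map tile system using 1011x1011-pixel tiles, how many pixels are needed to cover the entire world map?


tiles per axis = 2^9 = 512
total tiles = 512^2 = 262144
pixels per axis = 512 * 1011 = 517632
total pixels = 517632^2 = 267942887424

267942887424 pixels


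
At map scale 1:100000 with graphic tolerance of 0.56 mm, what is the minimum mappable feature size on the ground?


ground = 0.56 mm * 100000 / 1000 = 56.0 m

56.0 m


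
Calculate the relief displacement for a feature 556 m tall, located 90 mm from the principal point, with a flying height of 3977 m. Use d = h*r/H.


d = h * r / H = 556 * 90 / 3977 = 12.58 mm

12.58 mm


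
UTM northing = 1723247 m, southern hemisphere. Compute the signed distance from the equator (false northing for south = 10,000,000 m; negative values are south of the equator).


For southern: actual = 1723247 - 10000000 = -8276753 m

-8276753 m


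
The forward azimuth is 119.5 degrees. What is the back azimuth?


back azimuth = (119.5 + 180) mod 360 = 299.5 degrees

299.5 degrees


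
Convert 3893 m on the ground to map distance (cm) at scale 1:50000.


map_cm = 3893 * 100 / 50000 = 7.786 cm ≈ 7.79 cm

7.79 cm


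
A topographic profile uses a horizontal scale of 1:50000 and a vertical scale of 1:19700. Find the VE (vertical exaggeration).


VE = horizontal_scale / vertical_scale = 50000 / 19700 ≈ 2.5

2.5x


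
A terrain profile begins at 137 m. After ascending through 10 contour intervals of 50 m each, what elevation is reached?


elevation = 137 + 10 * 50 = 637 m

637 m


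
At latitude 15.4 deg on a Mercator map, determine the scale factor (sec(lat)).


SF = 1 / cos(15.4) = 1 / 0.964095 = 1.037

1.037


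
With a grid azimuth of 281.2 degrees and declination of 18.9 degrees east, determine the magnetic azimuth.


magnetic azimuth = grid azimuth - declination (east +ve)
mag_az = 281.2 - 18.9 = 262.3 degrees

262.3 degrees


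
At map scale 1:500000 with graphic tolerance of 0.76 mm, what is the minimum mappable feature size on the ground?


ground = 0.76 mm * 500000 / 1000 = 380.0 m

380.0 m


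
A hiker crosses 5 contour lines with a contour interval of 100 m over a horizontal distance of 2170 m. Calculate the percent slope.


elevation change = 5 * 100 = 500 m
slope = 500 / 2170 * 100 = 23.0%

23.0%


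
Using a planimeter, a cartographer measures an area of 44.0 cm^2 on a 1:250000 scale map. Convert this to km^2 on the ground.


ground_area = 44.0 * (250000/100)^2 = 275000000.0 m^2 = 275.0 km^2

275.0 km^2


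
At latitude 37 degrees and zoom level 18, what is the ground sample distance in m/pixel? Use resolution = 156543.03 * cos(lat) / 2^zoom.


res = 156543.03 * cos(37) / 2^18 = 156543.03 * 0.79863551 / 262144 = 0.48 m/pixel

0.48 m/pixel


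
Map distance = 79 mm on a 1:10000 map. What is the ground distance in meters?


ground = 79 mm * 10000 / 1000 = 790.0 m

790.0 m


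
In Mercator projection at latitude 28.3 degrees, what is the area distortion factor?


area_distortion = 1/cos^2(28.3) = 1.29

1.29


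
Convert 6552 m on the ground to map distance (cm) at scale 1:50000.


map_cm = 6552 * 100 / 50000 = 13.104 cm ≈ 13.1 cm

13.1 cm


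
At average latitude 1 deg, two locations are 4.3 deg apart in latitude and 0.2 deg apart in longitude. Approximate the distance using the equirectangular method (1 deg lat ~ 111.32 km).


dlat_km = 4.3 * 111.32 = 478.676
dlon_km = 0.2 * 111.32 * cos(1) ≈ 22.261
dist = sqrt(478.676^2 + 22.261^2) ≈ 479.2 km

479.2 km


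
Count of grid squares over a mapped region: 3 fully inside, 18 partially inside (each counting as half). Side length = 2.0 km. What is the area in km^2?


effective squares = 3 + 18 * 0.5 = 12.0
area = 12.0 * 4.0 = 48.0 km^2

48.0 km^2


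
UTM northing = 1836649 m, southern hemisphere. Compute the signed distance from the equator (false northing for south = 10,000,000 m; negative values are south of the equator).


For southern: actual = 1836649 - 10000000 = -8163351 m

-8163351 m


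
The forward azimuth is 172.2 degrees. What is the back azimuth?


back azimuth = (172.2 + 180) mod 360 = 352.2 degrees

352.2 degrees


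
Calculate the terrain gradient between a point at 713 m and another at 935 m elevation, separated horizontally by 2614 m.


gradient = (935 - 713) / 2614 = 222 / 2614 = 0.0849

0.0849


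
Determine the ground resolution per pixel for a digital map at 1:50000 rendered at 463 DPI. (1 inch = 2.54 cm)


pixel_cm = 2.54 / 463 ≈ 0.005486 cm
ground = pixel_cm * 50000 / 100 = 2.54 * 50000 / (463 * 100) = 127000 / 46300 ≈ 2.74 m

2.74 m


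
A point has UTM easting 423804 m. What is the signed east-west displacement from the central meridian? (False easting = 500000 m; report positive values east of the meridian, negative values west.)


displacement = 423804 - 500000 = -76196 m

-76196 m


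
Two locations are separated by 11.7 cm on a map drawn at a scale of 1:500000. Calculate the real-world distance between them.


ground = 11.7 cm * 500000 / 100 = 58500.0 m = 58.5 km

58.5 km


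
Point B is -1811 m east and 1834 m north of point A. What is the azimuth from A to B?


az = atan2(-1811, 1834) = -44.6 deg
adjusted to 0-360: 315.4 degrees

315.4 degrees


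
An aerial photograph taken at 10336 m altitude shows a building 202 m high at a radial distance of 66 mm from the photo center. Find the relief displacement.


d = h * r / H = 202 * 66 / 10336 = 1.29 mm

1.29 mm


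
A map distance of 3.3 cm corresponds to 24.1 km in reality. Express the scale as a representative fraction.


ground = 24.1 km = 2410000 cm; RF denominator = ground / map = 2410000 / 3.3 ≈ 730303; RF = 1:730303

1:730303


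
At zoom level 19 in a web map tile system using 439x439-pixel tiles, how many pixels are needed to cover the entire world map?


tiles per axis = 2^19 = 524288
total tiles = 524288^2 = 274877906944
pixels per axis = 524288 * 439 = 230162432
total pixels = 230162432^2 = 52974745104154624

52974745104154624 pixels


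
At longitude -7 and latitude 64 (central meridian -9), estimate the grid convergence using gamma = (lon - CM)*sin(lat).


gamma = (-7 - -9) * sin(64) = 2 * 0.898794 = 1.798 degrees

1.798 degrees


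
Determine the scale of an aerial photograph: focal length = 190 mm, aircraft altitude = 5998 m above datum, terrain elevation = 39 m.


scale = f / (H - h) = 190 mm / 5959 m = 190 / 5959000 = 1:31363

1:31363


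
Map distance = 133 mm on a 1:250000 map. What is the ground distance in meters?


ground = 133 mm * 250000 / 1000 = 33250.0 m

33250.0 m


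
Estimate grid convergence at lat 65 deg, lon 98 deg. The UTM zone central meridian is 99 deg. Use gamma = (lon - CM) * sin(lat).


gamma = (98 - 99) * sin(65) = -1 * 0.906308 = -0.906 degrees

-0.906 degrees


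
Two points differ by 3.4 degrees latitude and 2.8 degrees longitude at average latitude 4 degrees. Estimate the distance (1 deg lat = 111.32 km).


dlat_km = 3.4 * 111.32 = 378.488
dlon_km = 2.8 * 111.32 * cos(4) ≈ 310.937
dist = sqrt(378.488^2 + 310.937^2) ≈ 489.8 km

489.8 km


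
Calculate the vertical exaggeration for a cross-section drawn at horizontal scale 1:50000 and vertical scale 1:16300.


VE = horizontal_scale / vertical_scale = 50000 / 16300 ≈ 3.1

3.1x


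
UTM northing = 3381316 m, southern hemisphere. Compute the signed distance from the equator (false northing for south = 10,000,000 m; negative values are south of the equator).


For southern: actual = 3381316 - 10000000 = -6618684 m

-6618684 m


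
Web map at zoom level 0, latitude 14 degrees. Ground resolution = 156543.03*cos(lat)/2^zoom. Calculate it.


res = 156543.03 * cos(14) / 2^0 = 156543.03 * 0.97029573 / 1 = 151893.03 m/pixel

151893.03 m/pixel


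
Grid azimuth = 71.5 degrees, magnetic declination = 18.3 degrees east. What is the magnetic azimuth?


magnetic azimuth = grid azimuth - declination (east +ve)
mag_az = 71.5 - 18.3 = 53.2 degrees

53.2 degrees


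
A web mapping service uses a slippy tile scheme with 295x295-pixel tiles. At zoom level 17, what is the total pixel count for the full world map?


tiles per axis = 2^17 = 131072
total tiles = 131072^2 = 17179869184
pixels per axis = 131072 * 295 = 38666240
total pixels = 38666240^2 = 1495078115737600

1495078115737600 pixels


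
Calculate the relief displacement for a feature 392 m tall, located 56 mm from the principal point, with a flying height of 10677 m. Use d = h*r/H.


d = h * r / H = 392 * 56 / 10677 = 2.06 mm

2.06 mm


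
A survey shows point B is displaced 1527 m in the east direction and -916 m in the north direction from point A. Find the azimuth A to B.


az = atan2(1527, -916) = 121.0 deg
adjusted to 0-360: 121.0 degrees

121.0 degrees


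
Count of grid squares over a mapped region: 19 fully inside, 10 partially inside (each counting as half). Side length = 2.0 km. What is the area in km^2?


effective squares = 19 + 10 * 0.5 = 24.0
area = 24.0 * 4.0 = 96.0 km^2

96.0 km^2


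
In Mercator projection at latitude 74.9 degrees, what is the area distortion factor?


area_distortion = 1/cos^2(74.9) = 14.736

14.736


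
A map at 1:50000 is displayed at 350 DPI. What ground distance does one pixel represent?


pixel_cm = 2.54 / 350 ≈ 0.007257 cm
ground = pixel_cm * 50000 / 100 = 2.54 * 50000 / (350 * 100) = 127000 / 35000 ≈ 3.63 m

3.63 m


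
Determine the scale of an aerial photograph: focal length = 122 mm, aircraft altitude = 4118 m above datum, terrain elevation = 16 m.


scale = f / (H - h) = 122 mm / 4102 m = 122 / 4102000 = 1:33623

1:33623


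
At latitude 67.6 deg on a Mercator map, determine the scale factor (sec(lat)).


SF = 1 / cos(67.6) = 1 / 0.38107 = 2.624

2.624


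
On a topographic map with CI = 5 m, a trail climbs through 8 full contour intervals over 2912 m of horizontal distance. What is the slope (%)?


elevation change = 8 * 5 = 40 m
slope = 40 / 2912 * 100 = 1.4%

1.4%


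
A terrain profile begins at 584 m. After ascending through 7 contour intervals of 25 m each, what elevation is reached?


elevation = 584 + 7 * 25 = 759 m

759 m


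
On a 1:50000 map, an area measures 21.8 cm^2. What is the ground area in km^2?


ground_area = 21.8 * (50000/100)^2 = 5450000.0 m^2 = 5.45 km^2

5.45 km^2


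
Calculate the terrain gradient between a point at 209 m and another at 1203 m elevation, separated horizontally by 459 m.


gradient = (1203 - 209) / 459 = 994 / 459 = 2.1656

2.1656


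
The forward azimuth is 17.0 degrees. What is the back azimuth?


back azimuth = (17.0 + 180) mod 360 = 197.0 degrees

197.0 degrees


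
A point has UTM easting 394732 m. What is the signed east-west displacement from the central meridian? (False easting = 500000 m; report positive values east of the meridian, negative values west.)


displacement = 394732 - 500000 = -105268 m

-105268 m


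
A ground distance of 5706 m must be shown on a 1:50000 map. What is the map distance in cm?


map_cm = 5706 * 100 / 50000 = 11.412 cm ≈ 11.41 cm

11.41 cm


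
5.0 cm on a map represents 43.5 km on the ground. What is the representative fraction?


ground = 43.5 km = 4350000 cm; RF denominator = ground / map = 4350000 / 5.0 = 870000; RF = 1:870000

1:870000


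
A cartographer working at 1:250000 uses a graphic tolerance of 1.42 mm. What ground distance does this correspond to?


ground = 1.42 mm * 250000 / 1000 = 355.0 m

355.0 m


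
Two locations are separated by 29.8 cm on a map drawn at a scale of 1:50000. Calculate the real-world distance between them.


ground = 29.8 cm * 50000 / 100 = 14900.0 m = 14.9 km

14.9 km


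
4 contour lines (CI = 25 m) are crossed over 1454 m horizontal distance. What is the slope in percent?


elevation change = 4 * 25 = 100 m
slope = 100 / 1454 * 100 = 6.9%

6.9%


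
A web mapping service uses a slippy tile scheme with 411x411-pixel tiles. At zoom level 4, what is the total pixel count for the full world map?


tiles per axis = 2^4 = 16
total tiles = 16^2 = 256
pixels per axis = 16 * 411 = 6576
total pixels = 6576^2 = 43243776

43243776 pixels


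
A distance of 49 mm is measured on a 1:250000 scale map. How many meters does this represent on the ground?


ground = 49 mm * 250000 / 1000 = 12250.0 m

12250.0 m


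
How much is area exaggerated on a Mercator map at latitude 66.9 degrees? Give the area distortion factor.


area_distortion = 1/cos^2(66.9) = 6.497

6.497


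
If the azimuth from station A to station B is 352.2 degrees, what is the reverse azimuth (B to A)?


back azimuth = (352.2 + 180) mod 360 = 172.2 degrees

172.2 degrees


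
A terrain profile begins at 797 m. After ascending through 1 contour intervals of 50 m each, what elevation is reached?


elevation = 797 + 1 * 50 = 847 m

847 m


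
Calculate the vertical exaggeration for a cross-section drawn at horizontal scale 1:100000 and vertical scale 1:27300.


VE = horizontal_scale / vertical_scale = 100000 / 27300 ≈ 3.7

3.7x


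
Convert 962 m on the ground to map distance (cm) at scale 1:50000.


map_cm = 962 * 100 / 50000 = 1.924 cm ≈ 1.92 cm

1.92 cm


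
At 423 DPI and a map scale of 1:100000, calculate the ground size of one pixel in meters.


pixel_cm = 2.54 / 423 ≈ 0.006005 cm
ground = pixel_cm * 100000 / 100 = 2.54 * 100000 / (423 * 100) = 254000 / 42300 ≈ 6.0 m

6.0 m


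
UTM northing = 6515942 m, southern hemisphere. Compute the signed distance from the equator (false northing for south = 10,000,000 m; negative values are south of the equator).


For southern: actual = 6515942 - 10000000 = -3484058 m

-3484058 m


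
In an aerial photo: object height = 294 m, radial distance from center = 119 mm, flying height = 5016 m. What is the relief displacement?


d = h * r / H = 294 * 119 / 5016 = 6.97 mm

6.97 mm


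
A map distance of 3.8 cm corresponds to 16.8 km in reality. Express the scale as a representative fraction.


ground = 16.8 km = 1680000 cm; RF denominator = ground / map = 1680000 / 3.8 ≈ 442105; RF = 1:442105

1:442105


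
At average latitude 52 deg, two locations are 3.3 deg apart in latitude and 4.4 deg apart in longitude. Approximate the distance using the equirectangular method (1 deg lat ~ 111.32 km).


dlat_km = 3.3 * 111.32 = 367.356
dlon_km = 4.4 * 111.32 * cos(52) ≈ 301.556
dist = sqrt(367.356^2 + 301.556^2) ≈ 475.3 km

475.3 km


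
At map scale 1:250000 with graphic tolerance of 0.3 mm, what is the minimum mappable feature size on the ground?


ground = 0.3 mm * 250000 / 1000 = 75.0 m

75.0 m


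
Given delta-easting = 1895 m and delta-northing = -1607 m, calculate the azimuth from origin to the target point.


az = atan2(1895, -1607) = 130.3 deg
adjusted to 0-360: 130.3 degrees

130.3 degrees


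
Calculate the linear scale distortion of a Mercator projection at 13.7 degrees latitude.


SF = 1 / cos(13.7) = 1 / 0.971549 = 1.029

1.029


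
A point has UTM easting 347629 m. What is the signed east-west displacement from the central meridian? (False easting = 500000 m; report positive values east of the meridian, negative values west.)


displacement = 347629 - 500000 = -152371 m

-152371 m


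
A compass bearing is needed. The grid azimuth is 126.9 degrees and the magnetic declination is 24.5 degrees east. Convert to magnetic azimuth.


magnetic azimuth = grid azimuth - declination (east +ve)
mag_az = 126.9 - 24.5 = 102.4 degrees

102.4 degrees


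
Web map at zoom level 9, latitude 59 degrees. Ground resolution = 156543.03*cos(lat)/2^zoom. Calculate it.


res = 156543.03 * cos(59) / 2^9 = 156543.03 * 0.51503807 / 512 = 157.47 m/pixel

157.47 m/pixel


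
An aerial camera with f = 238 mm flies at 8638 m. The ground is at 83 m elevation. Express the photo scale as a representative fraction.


scale = f / (H - h) = 238 mm / 8555 m = 238 / 8555000 = 1:35945

1:35945


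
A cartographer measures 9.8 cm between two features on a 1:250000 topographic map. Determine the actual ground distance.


ground = 9.8 cm * 250000 / 100 = 24500.0 m = 24.5 km

24.5 km


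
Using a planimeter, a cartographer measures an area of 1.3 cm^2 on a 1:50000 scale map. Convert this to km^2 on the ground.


ground_area = 1.3 * (50000/100)^2 = 325000.0 m^2 = 0.325 km^2

0.325 km^2


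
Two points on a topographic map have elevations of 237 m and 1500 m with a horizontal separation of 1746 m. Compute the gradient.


gradient = (1500 - 237) / 1746 = 1263 / 1746 = 0.7234

0.7234


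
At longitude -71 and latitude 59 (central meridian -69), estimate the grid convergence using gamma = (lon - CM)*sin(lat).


gamma = (-71 - -69) * sin(59) = -2 * 0.857167 = -1.714 degrees

-1.714 degrees


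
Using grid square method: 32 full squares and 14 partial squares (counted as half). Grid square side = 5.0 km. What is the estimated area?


effective squares = 32 + 14 * 0.5 = 39.0
area = 39.0 * 25.0 = 975.0 km^2

975.0 km^2


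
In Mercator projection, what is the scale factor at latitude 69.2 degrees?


SF = 1 / cos(69.2) = 1 / 0.355107 = 2.816

2.816


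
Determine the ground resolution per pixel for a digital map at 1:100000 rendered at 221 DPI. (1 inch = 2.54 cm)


pixel_cm = 2.54 / 221 ≈ 0.011493 cm
ground = pixel_cm * 100000 / 100 = 2.54 * 100000 / (221 * 100) = 254000 / 22100 ≈ 11.49 m

11.49 m


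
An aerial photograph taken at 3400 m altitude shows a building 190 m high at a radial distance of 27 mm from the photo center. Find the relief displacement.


d = h * r / H = 190 * 27 / 3400 = 1.51 mm

1.51 mm


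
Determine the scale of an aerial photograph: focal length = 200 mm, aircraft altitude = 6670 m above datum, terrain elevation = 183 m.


scale = f / (H - h) = 200 mm / 6487 m = 200 / 6487000 = 1:32435

1:32435


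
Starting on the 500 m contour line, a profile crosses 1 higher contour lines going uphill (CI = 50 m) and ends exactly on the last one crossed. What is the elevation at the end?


elevation = 500 + 1 * 50 = 550 m

550 m


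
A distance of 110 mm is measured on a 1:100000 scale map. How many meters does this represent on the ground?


ground = 110 mm * 100000 / 1000 = 11000.0 m

11000.0 m


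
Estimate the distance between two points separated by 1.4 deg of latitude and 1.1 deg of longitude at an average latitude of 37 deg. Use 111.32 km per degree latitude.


dlat_km = 1.4 * 111.32 = 155.848
dlon_km = 1.1 * 111.32 * cos(37) ≈ 97.795
dist = sqrt(155.848^2 + 97.795^2) ≈ 184.0 km

184.0 km


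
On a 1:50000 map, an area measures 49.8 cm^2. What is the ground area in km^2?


ground_area = 49.8 * (50000/100)^2 = 12450000.0 m^2 = 12.45 km^2

12.45 km^2


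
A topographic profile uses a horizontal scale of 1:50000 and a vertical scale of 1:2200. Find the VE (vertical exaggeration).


VE = horizontal_scale / vertical_scale = 50000 / 2200 ≈ 22.7

22.7x


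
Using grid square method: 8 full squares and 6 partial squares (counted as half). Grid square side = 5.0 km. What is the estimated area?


effective squares = 8 + 6 * 0.5 = 11.0
area = 11.0 * 25.0 = 275.0 km^2

275.0 km^2
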